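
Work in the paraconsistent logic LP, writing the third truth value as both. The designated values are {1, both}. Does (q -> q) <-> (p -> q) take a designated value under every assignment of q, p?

No

Countermodel: q=0, p=1 gives 0, which is not designated.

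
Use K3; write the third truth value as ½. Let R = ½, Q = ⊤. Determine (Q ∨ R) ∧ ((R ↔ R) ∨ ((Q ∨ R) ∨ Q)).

⊤

Q ∨ R = ⊤ ∨ ½ = ⊤
R ↔ R = ½ ↔ ½ = ½
Q ∨ R = ⊤ ∨ ½ = ⊤
(Q ∨ R) ∨ Q = ⊤ ∨ ⊤ = ⊤
(R ↔ R) ∨ ((Q ∨ R) ∨ Q) = ½ ∨ ⊤ = ⊤
(Q ∨ R) ∧ ((R ↔ R) ∨ ((Q ∨ R) ∨ Q)) = ⊤ ∧ ⊤ = ⊤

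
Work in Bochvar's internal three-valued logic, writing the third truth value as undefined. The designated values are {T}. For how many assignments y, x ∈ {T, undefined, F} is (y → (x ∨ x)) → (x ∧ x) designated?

Designated under: (y=T, x=T); (y=T, x=F); (y=F, x=T).

3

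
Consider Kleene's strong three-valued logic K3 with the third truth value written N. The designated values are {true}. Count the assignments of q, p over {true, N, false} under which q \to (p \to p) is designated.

7

Of the 9 assignments, 7 give a value in {true}.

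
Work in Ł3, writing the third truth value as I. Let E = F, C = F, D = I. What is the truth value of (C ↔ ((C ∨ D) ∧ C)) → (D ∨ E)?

I

C ∨ D = F ∨ I = I
(C ∨ D) ∧ C = I ∧ F = F
C ↔ ((C ∨ D) ∧ C) = F ↔ F = T
D ∨ E = I ∨ F = I
(C ↔ ((C ∨ D) ∧ C)) → (D ∨ E) = T → I = I  [min(1, 1−1+½)]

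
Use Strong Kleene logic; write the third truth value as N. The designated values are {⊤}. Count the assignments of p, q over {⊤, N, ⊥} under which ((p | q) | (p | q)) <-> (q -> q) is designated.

Designated under: (p=⊤, q=⊤); (p=⊤, q=⊥); (p=N, q=⊤); (p=⊥, q=⊤).

4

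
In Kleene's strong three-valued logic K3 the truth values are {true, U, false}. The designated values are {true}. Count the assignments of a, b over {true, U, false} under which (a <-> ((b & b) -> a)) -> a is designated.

4

Designated under: (a=true, b=true); (a=true, b=U); (a=true, b=false); (a=false, b=false).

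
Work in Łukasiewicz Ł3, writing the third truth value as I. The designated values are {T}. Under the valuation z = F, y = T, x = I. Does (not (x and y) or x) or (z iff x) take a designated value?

x and y = I and T = I
not (x and y) = not I = I
not (x and y) or x = I or I = I
z iff x = F iff I = I  [1 − |0−½|]
(not (x and y) or x) or (z iff x) = I or I = I
I ∉ {T}.

No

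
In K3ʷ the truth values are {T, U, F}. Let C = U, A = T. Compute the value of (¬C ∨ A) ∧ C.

¬C = ¬U = U
¬C ∨ A = U ∨ T = U
(¬C ∨ A) ∧ C = U ∧ U = U

U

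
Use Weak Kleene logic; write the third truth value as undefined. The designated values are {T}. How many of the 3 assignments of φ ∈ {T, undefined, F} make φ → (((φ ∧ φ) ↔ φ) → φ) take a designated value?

φ=T: T ✓
φ=undefined: undefined ·
φ=F: T ✓

2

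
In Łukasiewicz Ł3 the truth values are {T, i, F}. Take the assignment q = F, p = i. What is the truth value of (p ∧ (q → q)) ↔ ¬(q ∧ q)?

q → q = F → F = T
p ∧ (q → q) = i ∧ T = i
q ∧ q = F ∧ F = F
¬(q ∧ q) = ¬F = T
(p ∧ (q → q)) ↔ ¬(q ∧ q) = i ↔ T = i  [1 − |½−1|]

i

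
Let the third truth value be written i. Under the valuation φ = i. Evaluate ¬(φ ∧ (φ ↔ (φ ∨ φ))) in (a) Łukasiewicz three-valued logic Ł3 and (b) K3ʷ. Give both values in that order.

i; i

In Łukasiewicz three-valued logic Ł3: φ ∨ φ = i ∨ i = i
φ ↔ (φ ∨ φ) = i ↔ i = T  [1 − |½−½|]
φ ∧ (φ ↔ (φ ∨ φ)) = i ∧ T = i
¬(φ ∧ (φ ↔ (φ ∨ φ))) = ¬i = i
In K3ʷ: φ ∨ φ = i ∨ i = i
φ ↔ (φ ∨ φ) = i ↔ i = i
φ ∧ (φ ↔ (φ ∨ φ)) = i ∧ i = i
¬(φ ∧ (φ ↔ (φ ∨ φ))) = ¬i = i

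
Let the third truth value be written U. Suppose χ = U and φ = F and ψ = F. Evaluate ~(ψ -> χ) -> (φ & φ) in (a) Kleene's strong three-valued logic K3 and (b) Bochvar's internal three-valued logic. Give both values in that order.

In Kleene's strong three-valued logic K3: ψ -> χ = F -> U = T
~(ψ -> χ) = ~T = F
φ & φ = F & F = F
~(ψ -> χ) -> (φ & φ) = F -> F = T
In Bochvar's internal three-valued logic: ψ -> χ = F -> U = U  [any arg is the third value ⇒ result is the third value]
~(ψ -> χ) = ~U = U
φ & φ = F & F = F
~(ψ -> χ) -> (φ & φ) = U -> F = U
They differ because Kleene's strong three-valued logic K3 and Bochvar's internal three-valued logic treat U differently under the binary connectives.

T; U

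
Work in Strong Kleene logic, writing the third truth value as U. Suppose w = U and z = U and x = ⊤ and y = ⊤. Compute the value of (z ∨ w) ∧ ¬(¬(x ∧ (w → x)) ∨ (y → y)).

z ∨ w = U ∨ U = U
w → x = U → ⊤ = ⊤
x ∧ (w → x) = ⊤ ∧ ⊤ = ⊤
¬(x ∧ (w → x)) = ¬⊤ = ⊥
y → y = ⊤ → ⊤ = ⊤
¬(x ∧ (w → x)) ∨ (y → y) = ⊥ ∨ ⊤ = ⊤
¬(¬(x ∧ (w → x)) ∨ (y → y)) = ¬⊤ = ⊥
(z ∨ w) ∧ ¬(¬(x ∧ (w → x)) ∨ (y → y)) = U ∧ ⊥ = ⊥

⊥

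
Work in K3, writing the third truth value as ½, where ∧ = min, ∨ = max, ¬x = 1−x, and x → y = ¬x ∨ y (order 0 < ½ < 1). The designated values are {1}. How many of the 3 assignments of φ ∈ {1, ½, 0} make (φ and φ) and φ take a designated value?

1

φ=1: 1 ✓
φ=½: ½ ·
φ=0: 0 ·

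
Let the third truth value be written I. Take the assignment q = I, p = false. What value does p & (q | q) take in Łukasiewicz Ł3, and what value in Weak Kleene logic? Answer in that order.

false; I

In Łukasiewicz Ł3: q | q = I | I = I
p & (q | q) = false & I = false
In Weak Kleene logic: q | q = I | I = I
p & (q | q) = false & I = I
They differ because Łukasiewicz Ł3 and Weak Kleene logic treat I differently under the binary connectives.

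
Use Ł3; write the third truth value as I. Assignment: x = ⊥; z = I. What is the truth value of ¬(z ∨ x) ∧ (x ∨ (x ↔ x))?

I

z ∨ x = I ∨ ⊥ = I
¬(z ∨ x) = ¬I = I
x ↔ x = ⊥ ↔ ⊥ = ⊤
x ∨ (x ↔ x) = ⊥ ∨ ⊤ = ⊤
¬(z ∨ x) ∧ (x ∨ (x ↔ x)) = I ∧ ⊤ = I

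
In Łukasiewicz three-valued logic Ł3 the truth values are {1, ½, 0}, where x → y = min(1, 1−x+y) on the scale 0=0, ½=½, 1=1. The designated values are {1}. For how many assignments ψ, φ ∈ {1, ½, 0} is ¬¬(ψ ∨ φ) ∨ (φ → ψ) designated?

Of the 9 assignments, 8 give a value in {1}.

8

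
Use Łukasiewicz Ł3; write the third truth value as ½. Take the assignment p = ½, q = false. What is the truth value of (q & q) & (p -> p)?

false

q & q = false & false = false
p -> p = ½ -> ½ = true  [min(1, 1−½+½)]
(q & q) & (p -> p) = false & true = false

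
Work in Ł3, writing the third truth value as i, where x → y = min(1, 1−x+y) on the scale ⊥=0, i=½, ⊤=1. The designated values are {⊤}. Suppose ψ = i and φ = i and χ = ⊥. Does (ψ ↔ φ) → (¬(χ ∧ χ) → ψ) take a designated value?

ψ ↔ φ = i ↔ i = ⊤
χ ∧ χ = ⊥ ∧ ⊥ = ⊥
¬(χ ∧ χ) = ¬⊥ = ⊤
¬(χ ∧ χ) → ψ = ⊤ → i = i
(ψ ↔ φ) → (¬(χ ∧ χ) → ψ) = ⊤ → i = i
i ∉ {⊤}.

No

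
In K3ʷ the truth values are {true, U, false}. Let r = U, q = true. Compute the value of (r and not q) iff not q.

not q = not true = false
r and not q = U and false = U
not q = not true = false
(r and not q) iff not q = U iff false = U

U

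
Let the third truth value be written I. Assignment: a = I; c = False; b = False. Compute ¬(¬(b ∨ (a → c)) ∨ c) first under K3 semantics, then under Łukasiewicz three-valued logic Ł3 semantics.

In K3: a → c = I → False = I  [¬I ∨ False]
b ∨ (a → c) = False ∨ I = I
¬(b ∨ (a → c)) = ¬I = I
¬(b ∨ (a → c)) ∨ c = I ∨ False = I
¬(¬(b ∨ (a → c)) ∨ c) = ¬I = I
In Łukasiewicz three-valued logic Ł3: a → c = I → False = I  [min(1, 1−½+0)]
b ∨ (a → c) = False ∨ I = I
¬(b ∨ (a → c)) = ¬I = I
¬(b ∨ (a → c)) ∨ c = I ∨ False = I
¬(¬(b ∨ (a → c)) ∨ c) = ¬I = I

I; I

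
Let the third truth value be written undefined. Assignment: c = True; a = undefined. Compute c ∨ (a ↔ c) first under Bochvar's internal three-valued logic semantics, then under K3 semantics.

undefined; True

In Bochvar's internal three-valued logic: a ↔ c = undefined ↔ True = undefined
c ∨ (a ↔ c) = True ∨ undefined = undefined
In K3: a ↔ c = undefined ↔ True = undefined
c ∨ (a ↔ c) = True ∨ undefined = True
They differ because Bochvar's internal three-valued logic and K3 treat undefined differently under the binary connectives.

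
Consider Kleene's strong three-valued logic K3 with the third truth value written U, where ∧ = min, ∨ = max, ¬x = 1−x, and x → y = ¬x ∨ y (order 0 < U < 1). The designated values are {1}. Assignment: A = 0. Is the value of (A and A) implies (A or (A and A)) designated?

Yes

A and A = 0 and 0 = 0
A and A = 0 and 0 = 0
A or (A and A) = 0 or 0 = 0
(A and A) implies (A or (A and A)) = 0 implies 0 = 1
1 ∈ {1}.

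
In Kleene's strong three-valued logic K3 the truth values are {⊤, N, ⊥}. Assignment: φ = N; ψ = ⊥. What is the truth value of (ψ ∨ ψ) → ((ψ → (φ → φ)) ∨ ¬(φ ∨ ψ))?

⊤

ψ ∨ ψ = ⊥ ∨ ⊥ = ⊥
φ → φ = N → N = N  [¬N ∨ N]
ψ → (φ → φ) = ⊥ → N = ⊤
φ ∨ ψ = N ∨ ⊥ = N
¬(φ ∨ ψ) = ¬N = N
(ψ → (φ → φ)) ∨ ¬(φ ∨ ψ) = ⊤ ∨ N = ⊤
(ψ ∨ ψ) → ((ψ → (φ → φ)) ∨ ¬(φ ∨ ψ)) = ⊥ → ⊤ = ⊤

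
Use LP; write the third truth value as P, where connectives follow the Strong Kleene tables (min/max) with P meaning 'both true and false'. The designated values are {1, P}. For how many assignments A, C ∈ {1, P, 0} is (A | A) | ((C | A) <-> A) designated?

8

Of the 9 assignments, 8 give a value in {1, P}.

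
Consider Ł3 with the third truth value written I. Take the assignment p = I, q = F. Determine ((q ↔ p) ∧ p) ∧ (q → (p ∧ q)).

I

q ↔ p = F ↔ I = I  [1 − |0−½|]
(q ↔ p) ∧ p = I ∧ I = I
p ∧ q = I ∧ F = F
q → (p ∧ q) = F → F = T
((q ↔ p) ∧ p) ∧ (q → (p ∧ q)) = I ∧ T = I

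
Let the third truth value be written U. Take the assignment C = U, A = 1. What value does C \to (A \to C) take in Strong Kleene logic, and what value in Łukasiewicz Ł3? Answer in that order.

U; 1

In Strong Kleene logic: A \to C = 1 \to U = U  [\lnot 1 \lor U]
C \to (A \to C) = U \to U = U
In Łukasiewicz Ł3: A \to C = 1 \to U = U
C \to (A \to C) = U \to U = 1
They differ because Strong Kleene logic and Łukasiewicz Ł3 treat U differently under implication.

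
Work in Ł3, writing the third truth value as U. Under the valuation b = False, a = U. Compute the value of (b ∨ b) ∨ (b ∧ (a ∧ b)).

False

b ∨ b = False ∨ False = False
a ∧ b = U ∧ False = False
b ∧ (a ∧ b) = False ∧ False = False
(b ∨ b) ∨ (b ∧ (a ∧ b)) = False ∨ False = False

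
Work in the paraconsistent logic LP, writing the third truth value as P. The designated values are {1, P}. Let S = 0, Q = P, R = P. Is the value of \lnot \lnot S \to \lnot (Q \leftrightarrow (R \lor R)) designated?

Yes

\lnot S = \lnot 0 = 1
\lnot \lnot S = \lnot 1 = 0
R \lor R = P \lor P = P
Q \leftrightarrow (R \lor R) = P \leftrightarrow P = P
\lnot (Q \leftrightarrow (R \lor R)) = \lnot P = P
\lnot \lnot S \to \lnot (Q \leftrightarrow (R \lor R)) = 0 \to P = 1
1 ∈ {1, P}.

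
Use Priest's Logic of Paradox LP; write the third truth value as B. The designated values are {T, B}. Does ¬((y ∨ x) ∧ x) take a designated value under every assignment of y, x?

No

Countermodel: y=T, x=T gives F, which is not designated.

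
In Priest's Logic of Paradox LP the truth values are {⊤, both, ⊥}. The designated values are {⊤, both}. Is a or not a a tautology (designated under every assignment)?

Yes

Every assignment of a over {⊤, both, ⊥} gives a value in {⊤, both}.
In particular, with a=both: a or not a = both.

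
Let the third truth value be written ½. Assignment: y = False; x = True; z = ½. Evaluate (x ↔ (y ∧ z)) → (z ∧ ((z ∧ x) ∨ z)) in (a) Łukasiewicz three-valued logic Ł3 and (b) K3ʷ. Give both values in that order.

In Łukasiewicz three-valued logic Ł3: y ∧ z = False ∧ ½ = False
x ↔ (y ∧ z) = True ↔ False = False
z ∧ x = ½ ∧ True = ½
(z ∧ x) ∨ z = ½ ∨ ½ = ½
z ∧ ((z ∧ x) ∨ z) = ½ ∧ ½ = ½
(x ↔ (y ∧ z)) → (z ∧ ((z ∧ x) ∨ z)) = False → ½ = True  [min(1, 1−0+½)]
In K3ʷ: y ∧ z = False ∧ ½ = ½
x ↔ (y ∧ z) = True ↔ ½ = ½
z ∧ x = ½ ∧ True = ½
(z ∧ x) ∨ z = ½ ∨ ½ = ½
z ∧ ((z ∧ x) ∨ z) = ½ ∧ ½ = ½
(x ↔ (y ∧ z)) → (z ∧ ((z ∧ x) ∨ z)) = ½ → ½ = ½  [any arg is the third value ⇒ result is the third value]
They differ because Łukasiewicz three-valued logic Ł3 and K3ʷ treat ½ differently under the binary connectives.

True; ½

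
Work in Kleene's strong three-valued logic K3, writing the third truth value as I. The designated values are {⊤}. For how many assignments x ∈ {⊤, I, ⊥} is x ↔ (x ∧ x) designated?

x=⊤: ⊤ ✓
x=I: I ·
x=⊥: ⊤ ✓

2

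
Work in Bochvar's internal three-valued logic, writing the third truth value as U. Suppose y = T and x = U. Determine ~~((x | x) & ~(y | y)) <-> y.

U

x | x = U | U = U
y | y = T | T = T
~(y | y) = ~T = F
(x | x) & ~(y | y) = U & F = U
~((x | x) & ~(y | y)) = ~U = U
~~((x | x) & ~(y | y)) = ~U = U
~~((x | x) & ~(y | y)) <-> y = U <-> T = U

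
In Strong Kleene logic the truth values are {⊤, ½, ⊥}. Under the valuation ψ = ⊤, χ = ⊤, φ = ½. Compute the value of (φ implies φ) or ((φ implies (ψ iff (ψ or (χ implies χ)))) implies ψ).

φ implies φ = ½ implies ½ = ½
χ implies χ = ⊤ implies ⊤ = ⊤
ψ or (χ implies χ) = ⊤ or ⊤ = ⊤
ψ iff (ψ or (χ implies χ)) = ⊤ iff ⊤ = ⊤
φ implies (ψ iff (ψ or (χ implies χ))) = ½ implies ⊤ = ⊤
(φ implies (ψ iff (ψ or (χ implies χ)))) implies ψ = ⊤ implies ⊤ = ⊤
(φ implies φ) or ((φ implies (ψ iff (ψ or (χ implies χ)))) implies ψ) = ½ or ⊤ = ⊤

⊤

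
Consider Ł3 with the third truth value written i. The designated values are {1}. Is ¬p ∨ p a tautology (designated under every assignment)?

No

Countermodel: p=i gives i, which is not designated.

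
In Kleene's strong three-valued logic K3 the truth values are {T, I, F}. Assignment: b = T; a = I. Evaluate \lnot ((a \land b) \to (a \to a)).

I

a \land b = I \land T = I
a \to a = I \to I = I  [\lnot I \lor I]
(a \land b) \to (a \to a) = I \to I = I
\lnot ((a \land b) \to (a \to a)) = \lnot I = I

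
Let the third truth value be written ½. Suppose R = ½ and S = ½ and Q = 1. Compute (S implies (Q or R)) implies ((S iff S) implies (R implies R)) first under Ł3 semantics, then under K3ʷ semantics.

1; ½

In Ł3: Q or R = 1 or ½ = 1
S implies (Q or R) = ½ implies 1 = 1  [min(1, 1−½+1)]
S iff S = ½ iff ½ = 1
R implies R = ½ implies ½ = 1
(S iff S) implies (R implies R) = 1 implies 1 = 1
(S implies (Q or R)) implies ((S iff S) implies (R implies R)) = 1 implies 1 = 1
In K3ʷ: Q or R = 1 or ½ = ½
S implies (Q or R) = ½ implies ½ = ½  [any arg is the third value ⇒ result is the third value]
S iff S = ½ iff ½ = ½
R implies R = ½ implies ½ = ½
(S iff S) implies (R implies R) = ½ implies ½ = ½
(S implies (Q or R)) implies ((S iff S) implies (R implies R)) = ½ implies ½ = ½
They differ because Ł3 and K3ʷ treat ½ differently under the binary connectives.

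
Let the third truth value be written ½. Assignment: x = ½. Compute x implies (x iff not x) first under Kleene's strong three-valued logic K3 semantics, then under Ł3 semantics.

½; 1

In Kleene's strong three-valued logic K3: not x = not ½ = ½
x iff not x = ½ iff ½ = ½
x implies (x iff not x) = ½ implies ½ = ½
In Ł3: not x = not ½ = ½
x iff not x = ½ iff ½ = 1  [1 − |½−½|]
x implies (x iff not x) = ½ implies 1 = 1
They differ because Kleene's strong three-valued logic K3 and Ł3 treat ½ differently under implication.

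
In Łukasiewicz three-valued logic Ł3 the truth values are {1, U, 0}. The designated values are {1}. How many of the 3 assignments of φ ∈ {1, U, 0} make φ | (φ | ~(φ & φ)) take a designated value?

2

φ=1: 1 ✓
φ=U: U ·
φ=0: 1 ✓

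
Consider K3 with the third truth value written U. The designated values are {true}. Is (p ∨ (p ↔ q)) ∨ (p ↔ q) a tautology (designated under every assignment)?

No

Countermodel: p=U, q=true gives U, which is not designated.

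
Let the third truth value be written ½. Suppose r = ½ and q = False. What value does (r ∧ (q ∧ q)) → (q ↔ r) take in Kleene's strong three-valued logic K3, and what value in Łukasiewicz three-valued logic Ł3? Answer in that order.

True; True

In Kleene's strong three-valued logic K3: q ∧ q = False ∧ False = False
r ∧ (q ∧ q) = ½ ∧ False = False
q ↔ r = False ↔ ½ = ½
(r ∧ (q ∧ q)) → (q ↔ r) = False → ½ = True  [¬False ∨ ½]
In Łukasiewicz three-valued logic Ł3: q ∧ q = False ∧ False = False
r ∧ (q ∧ q) = ½ ∧ False = False
q ↔ r = False ↔ ½ = ½
(r ∧ (q ∧ q)) → (q ↔ r) = False → ½ = True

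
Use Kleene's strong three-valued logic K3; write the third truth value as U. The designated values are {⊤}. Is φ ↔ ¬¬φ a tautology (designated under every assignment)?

No

Countermodel: φ=U gives U, which is not designated.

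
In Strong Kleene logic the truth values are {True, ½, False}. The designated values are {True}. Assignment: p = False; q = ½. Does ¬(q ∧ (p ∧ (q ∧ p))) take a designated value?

q ∧ p = ½ ∧ False = False
p ∧ (q ∧ p) = False ∧ False = False
q ∧ (p ∧ (q ∧ p)) = ½ ∧ False = False
¬(q ∧ (p ∧ (q ∧ p))) = ¬False = True
True ∈ {True}.

Yes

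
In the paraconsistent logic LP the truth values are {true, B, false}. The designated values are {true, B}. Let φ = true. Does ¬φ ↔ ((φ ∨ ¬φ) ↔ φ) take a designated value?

¬φ = ¬true = false
¬φ = ¬true = false
φ ∨ ¬φ = true ∨ false = true
(φ ∨ ¬φ) ↔ φ = true ↔ true = true
¬φ ↔ ((φ ∨ ¬φ) ↔ φ) = false ↔ true = false
false ∉ {true, B}.

No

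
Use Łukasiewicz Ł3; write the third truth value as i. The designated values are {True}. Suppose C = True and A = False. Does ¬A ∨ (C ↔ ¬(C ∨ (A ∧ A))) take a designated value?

¬A = ¬False = True
A ∧ A = False ∧ False = False
C ∨ (A ∧ A) = True ∨ False = True
¬(C ∨ (A ∧ A)) = ¬True = False
C ↔ ¬(C ∨ (A ∧ A)) = True ↔ False = False
¬A ∨ (C ↔ ¬(C ∨ (A ∧ A))) = True ∨ False = True
True ∈ {True}.

Yes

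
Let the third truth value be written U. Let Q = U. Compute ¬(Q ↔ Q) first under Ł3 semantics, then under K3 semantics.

⊥; U

In Ł3: Q ↔ Q = U ↔ U = ⊤
¬(Q ↔ Q) = ¬⊤ = ⊥
In K3: Q ↔ Q = U ↔ U = U
¬(Q ↔ Q) = ¬U = U
They differ because Ł3 and K3 treat U differently under implication.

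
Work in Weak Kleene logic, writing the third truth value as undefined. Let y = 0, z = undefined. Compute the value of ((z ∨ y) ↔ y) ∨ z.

undefined

z ∨ y = undefined ∨ 0 = undefined
(z ∨ y) ↔ y = undefined ↔ 0 = undefined
((z ∨ y) ↔ y) ∨ z = undefined ∨ undefined = undefined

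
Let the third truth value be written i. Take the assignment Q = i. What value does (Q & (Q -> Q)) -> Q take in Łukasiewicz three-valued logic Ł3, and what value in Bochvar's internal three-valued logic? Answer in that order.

In Łukasiewicz three-valued logic Ł3: Q -> Q = i -> i = True  [min(1, 1−½+½)]
Q & (Q -> Q) = i & True = i
(Q & (Q -> Q)) -> Q = i -> i = True
In Bochvar's internal three-valued logic: Q -> Q = i -> i = i  [any arg is the third value ⇒ result is the third value]
Q & (Q -> Q) = i & i = i
(Q & (Q -> Q)) -> Q = i -> i = i
They differ because Łukasiewicz three-valued logic Ł3 and Bochvar's internal three-valued logic treat i differently under the binary connectives.

True; i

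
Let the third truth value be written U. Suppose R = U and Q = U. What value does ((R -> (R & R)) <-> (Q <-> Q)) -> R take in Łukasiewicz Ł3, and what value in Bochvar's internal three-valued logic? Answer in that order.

In Łukasiewicz Ł3: R & R = U & U = U
R -> (R & R) = U -> U = 1  [min(1, 1−½+½)]
Q <-> Q = U <-> U = 1
(R -> (R & R)) <-> (Q <-> Q) = 1 <-> 1 = 1
((R -> (R & R)) <-> (Q <-> Q)) -> R = 1 -> U = U
In Bochvar's internal three-valued logic: R & R = U & U = U
R -> (R & R) = U -> U = U
Q <-> Q = U <-> U = U
(R -> (R & R)) <-> (Q <-> Q) = U <-> U = U
((R -> (R & R)) <-> (Q <-> Q)) -> R = U -> U = U

U; U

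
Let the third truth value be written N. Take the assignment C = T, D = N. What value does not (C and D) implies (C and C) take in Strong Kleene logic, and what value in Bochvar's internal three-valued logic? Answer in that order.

In Strong Kleene logic: C and D = T and N = N
not (C and D) = not N = N
C and C = T and T = T
not (C and D) implies (C and C) = N implies T = T  [not N or T]
In Bochvar's internal three-valued logic: C and D = T and N = N
not (C and D) = not N = N
C and C = T and T = T
not (C and D) implies (C and C) = N implies T = N  [any arg is the third value ⇒ result is the third value]
They differ because Strong Kleene logic and Bochvar's internal three-valued logic treat N differently under the binary connectives.

T; N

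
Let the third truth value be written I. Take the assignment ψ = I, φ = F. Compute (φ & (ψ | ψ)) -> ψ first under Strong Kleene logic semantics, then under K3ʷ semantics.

In Strong Kleene logic: ψ | ψ = I | I = I
φ & (ψ | ψ) = F & I = F
(φ & (ψ | ψ)) -> ψ = F -> I = T  [~F | I]
In K3ʷ: ψ | ψ = I | I = I
φ & (ψ | ψ) = F & I = I
(φ & (ψ | ψ)) -> ψ = I -> I = I  [any arg is the third value ⇒ result is the third value]
They differ because Strong Kleene logic and K3ʷ treat I differently under the binary connectives.

T; I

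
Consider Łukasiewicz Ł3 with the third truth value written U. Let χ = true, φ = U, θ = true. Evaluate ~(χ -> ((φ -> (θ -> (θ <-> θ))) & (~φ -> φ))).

false

θ <-> θ = true <-> true = true
θ -> (θ <-> θ) = true -> true = true
φ -> (θ -> (θ <-> θ)) = U -> true = true  [min(1, 1−½+1)]
~φ = ~U = U
~φ -> φ = U -> U = true
(φ -> (θ -> (θ <-> θ))) & (~φ -> φ) = true & true = true
χ -> ((φ -> (θ -> (θ <-> θ))) & (~φ -> φ)) = true -> true = true
~(χ -> ((φ -> (θ -> (θ <-> θ))) & (~φ -> φ))) = ~true = false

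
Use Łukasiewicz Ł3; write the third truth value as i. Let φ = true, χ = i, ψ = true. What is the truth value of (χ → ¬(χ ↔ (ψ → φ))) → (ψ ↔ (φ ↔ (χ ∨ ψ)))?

ψ → φ = true → true = true
χ ↔ (ψ → φ) = i ↔ true = i  [1 − |½−1|]
¬(χ ↔ (ψ → φ)) = ¬i = i
χ → ¬(χ ↔ (ψ → φ)) = i → i = true
χ ∨ ψ = i ∨ true = true
φ ↔ (χ ∨ ψ) = true ↔ true = true
ψ ↔ (φ ↔ (χ ∨ ψ)) = true ↔ true = true
(χ → ¬(χ ↔ (ψ → φ))) → (ψ ↔ (φ ↔ (χ ∨ ψ))) = true → true = true

true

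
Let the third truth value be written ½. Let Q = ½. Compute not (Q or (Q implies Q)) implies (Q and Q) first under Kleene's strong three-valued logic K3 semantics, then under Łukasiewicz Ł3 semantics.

½; true

In Kleene's strong three-valued logic K3: Q implies Q = ½ implies ½ = ½  [not ½ or ½]
Q or (Q implies Q) = ½ or ½ = ½
not (Q or (Q implies Q)) = not ½ = ½
Q and Q = ½ and ½ = ½
not (Q or (Q implies Q)) implies (Q and Q) = ½ implies ½ = ½
In Łukasiewicz Ł3: Q implies Q = ½ implies ½ = true
Q or (Q implies Q) = ½ or true = true
not (Q or (Q implies Q)) = not true = false
Q and Q = ½ and ½ = ½
not (Q or (Q implies Q)) implies (Q and Q) = false implies ½ = true
They differ because Kleene's strong three-valued logic K3 and Łukasiewicz Ł3 treat ½ differently under implication.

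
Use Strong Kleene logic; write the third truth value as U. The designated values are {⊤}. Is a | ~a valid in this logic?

No

Countermodel: a=U gives U, which is not designated.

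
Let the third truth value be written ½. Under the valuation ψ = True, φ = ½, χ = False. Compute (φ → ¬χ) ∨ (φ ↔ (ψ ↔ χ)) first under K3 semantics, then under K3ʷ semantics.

In K3: ¬χ = ¬False = True
φ → ¬χ = ½ → True = True  [¬½ ∨ True]
ψ ↔ χ = True ↔ False = False
φ ↔ (ψ ↔ χ) = ½ ↔ False = ½
(φ → ¬χ) ∨ (φ ↔ (ψ ↔ χ)) = True ∨ ½ = True
In K3ʷ: ¬χ = ¬False = True
φ → ¬χ = ½ → True = ½
ψ ↔ χ = True ↔ False = False
φ ↔ (ψ ↔ χ) = ½ ↔ False = ½
(φ → ¬χ) ∨ (φ ↔ (ψ ↔ χ)) = ½ ∨ ½ = ½
They differ because K3 and K3ʷ treat ½ differently under the binary connectives.

True; ½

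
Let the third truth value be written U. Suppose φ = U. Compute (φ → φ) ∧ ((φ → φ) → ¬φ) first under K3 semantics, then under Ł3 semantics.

U; U

In K3: φ → φ = U → U = U  [¬U ∨ U]
φ → φ = U → U = U
¬φ = ¬U = U
(φ → φ) → ¬φ = U → U = U
(φ → φ) ∧ ((φ → φ) → ¬φ) = U ∧ U = U
In Ł3: φ → φ = U → U = ⊤  [min(1, 1−½+½)]
φ → φ = U → U = ⊤
¬φ = ¬U = U
(φ → φ) → ¬φ = ⊤ → U = U
(φ → φ) ∧ ((φ → φ) → ¬φ) = ⊤ ∧ U = U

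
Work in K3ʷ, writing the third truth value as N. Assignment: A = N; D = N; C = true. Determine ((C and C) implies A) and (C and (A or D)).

C and C = true and true = true
(C and C) implies A = true implies N = N  [any arg is the third value ⇒ result is the third value]
A or D = N or N = N
C and (A or D) = true and N = N
((C and C) implies A) and (C and (A or D)) = N and N = N

N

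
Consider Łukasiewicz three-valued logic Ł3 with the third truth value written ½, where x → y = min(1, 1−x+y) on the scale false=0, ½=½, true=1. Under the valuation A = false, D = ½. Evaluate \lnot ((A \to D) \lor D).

false

A \to D = false \to ½ = true  [min(1, 1−0+½)]
(A \to D) \lor D = true \lor ½ = true
\lnot ((A \to D) \lor D) = \lnot true = false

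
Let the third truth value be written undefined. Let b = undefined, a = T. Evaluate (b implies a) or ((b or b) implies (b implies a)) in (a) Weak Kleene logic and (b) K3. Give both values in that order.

In Weak Kleene logic: b implies a = undefined implies T = undefined
b or b = undefined or undefined = undefined
b implies a = undefined implies T = undefined
(b or b) implies (b implies a) = undefined implies undefined = undefined
(b implies a) or ((b or b) implies (b implies a)) = undefined or undefined = undefined
In K3: b implies a = undefined implies T = T
b or b = undefined or undefined = undefined
b implies a = undefined implies T = T
(b or b) implies (b implies a) = undefined implies T = T
(b implies a) or ((b or b) implies (b implies a)) = T or T = T
They differ because Weak Kleene logic and K3 treat undefined differently under the binary connectives.

undefined; T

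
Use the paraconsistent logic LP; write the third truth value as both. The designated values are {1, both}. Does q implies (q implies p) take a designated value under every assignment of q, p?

Countermodel: q=1, p=0 gives 0, which is not designated.

No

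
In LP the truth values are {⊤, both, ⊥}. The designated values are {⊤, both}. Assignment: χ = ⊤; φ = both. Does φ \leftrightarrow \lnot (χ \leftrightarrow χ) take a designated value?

Yes

χ \leftrightarrow χ = ⊤ \leftrightarrow ⊤ = ⊤
\lnot (χ \leftrightarrow χ) = \lnot ⊤ = ⊥
φ \leftrightarrow \lnot (χ \leftrightarrow χ) = both \leftrightarrow ⊥ = both
both ∈ {⊤, both}.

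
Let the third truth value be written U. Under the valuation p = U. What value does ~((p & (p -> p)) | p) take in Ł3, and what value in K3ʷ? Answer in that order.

In Ł3: p -> p = U -> U = 1
p & (p -> p) = U & 1 = U
(p & (p -> p)) | p = U | U = U
~((p & (p -> p)) | p) = ~U = U
In K3ʷ: p -> p = U -> U = U
p & (p -> p) = U & U = U
(p & (p -> p)) | p = U | U = U
~((p & (p -> p)) | p) = ~U = U

U; U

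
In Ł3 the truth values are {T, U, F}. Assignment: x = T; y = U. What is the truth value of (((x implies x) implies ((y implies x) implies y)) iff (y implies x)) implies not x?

x implies x = T implies T = T
y implies x = U implies T = T  [min(1, 1−½+1)]
(y implies x) implies y = T implies U = U
(x implies x) implies ((y implies x) implies y) = T implies U = U
y implies x = U implies T = T
((x implies x) implies ((y implies x) implies y)) iff (y implies x) = U iff T = U
not x = not T = F
(((x implies x) implies ((y implies x) implies y)) iff (y implies x)) implies not x = U implies F = U

U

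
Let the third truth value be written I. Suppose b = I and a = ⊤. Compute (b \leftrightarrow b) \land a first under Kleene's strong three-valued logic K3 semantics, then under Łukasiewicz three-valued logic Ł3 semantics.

In Kleene's strong three-valued logic K3: b \leftrightarrow b = I \leftrightarrow I = I
(b \leftrightarrow b) \land a = I \land ⊤ = I
In Łukasiewicz three-valued logic Ł3: b \leftrightarrow b = I \leftrightarrow I = ⊤  [1 − |½−½|]
(b \leftrightarrow b) \land a = ⊤ \land ⊤ = ⊤
They differ because Kleene's strong three-valued logic K3 and Łukasiewicz three-valued logic Ł3 treat I differently under implication.

I; ⊤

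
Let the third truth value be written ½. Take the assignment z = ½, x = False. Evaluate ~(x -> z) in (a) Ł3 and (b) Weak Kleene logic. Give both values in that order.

False; ½

In Ł3: x -> z = False -> ½ = True  [min(1, 1−0+½)]
~(x -> z) = ~True = False
In Weak Kleene logic: x -> z = False -> ½ = ½  [any arg is the third value ⇒ result is the third value]
~(x -> z) = ~½ = ½
They differ because Ł3 and Weak Kleene logic treat ½ differently under the binary connectives.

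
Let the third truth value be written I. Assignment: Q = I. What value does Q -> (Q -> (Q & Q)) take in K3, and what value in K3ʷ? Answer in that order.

In K3: Q & Q = I & I = I
Q -> (Q & Q) = I -> I = I  [~I | I]
Q -> (Q -> (Q & Q)) = I -> I = I
In K3ʷ: Q & Q = I & I = I
Q -> (Q & Q) = I -> I = I  [any arg is the third value ⇒ result is the third value]
Q -> (Q -> (Q & Q)) = I -> I = I

I; I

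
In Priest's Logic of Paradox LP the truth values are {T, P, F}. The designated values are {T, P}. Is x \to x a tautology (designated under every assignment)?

Every assignment of x over {T, P, F} gives a value in {T, P}.
In particular, with x=P: x \to x = P.

Yes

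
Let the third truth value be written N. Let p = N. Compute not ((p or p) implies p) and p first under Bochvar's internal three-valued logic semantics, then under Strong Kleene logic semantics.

N; N

In Bochvar's internal three-valued logic: p or p = N or N = N
(p or p) implies p = N implies N = N
not ((p or p) implies p) = not N = N
not ((p or p) implies p) and p = N and N = N
In Strong Kleene logic: p or p = N or N = N
(p or p) implies p = N implies N = N  [not N or N]
not ((p or p) implies p) = not N = N
not ((p or p) implies p) and p = N and N = N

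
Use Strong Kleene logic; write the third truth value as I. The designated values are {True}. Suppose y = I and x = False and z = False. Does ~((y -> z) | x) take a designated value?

No

y -> z = I -> False = I  [~I | False]
(y -> z) | x = I | False = I
~((y -> z) | x) = ~I = I
I ∉ {True}.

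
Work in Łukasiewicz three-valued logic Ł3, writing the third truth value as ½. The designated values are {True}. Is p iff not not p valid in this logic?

Every assignment of p over {True, ½, False} gives a value in {True}.
In particular, with p=½: p iff not not p = True.

Yes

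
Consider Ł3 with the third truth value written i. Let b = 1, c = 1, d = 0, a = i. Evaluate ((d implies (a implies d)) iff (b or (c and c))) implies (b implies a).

a implies d = i implies 0 = i  [min(1, 1−½+0)]
d implies (a implies d) = 0 implies i = 1
c and c = 1 and 1 = 1
b or (c and c) = 1 or 1 = 1
(d implies (a implies d)) iff (b or (c and c)) = 1 iff 1 = 1
b implies a = 1 implies i = i
((d implies (a implies d)) iff (b or (c and c))) implies (b implies a) = 1 implies i = i

i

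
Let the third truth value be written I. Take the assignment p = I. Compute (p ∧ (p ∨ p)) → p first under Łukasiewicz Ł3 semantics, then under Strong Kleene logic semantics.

In Łukasiewicz Ł3: p ∨ p = I ∨ I = I
p ∧ (p ∨ p) = I ∧ I = I
(p ∧ (p ∨ p)) → p = I → I = true  [min(1, 1−½+½)]
In Strong Kleene logic: p ∨ p = I ∨ I = I
p ∧ (p ∨ p) = I ∧ I = I
(p ∧ (p ∨ p)) → p = I → I = I  [¬I ∨ I]
They differ because Łukasiewicz Ł3 and Strong Kleene logic treat I differently under implication.

true; I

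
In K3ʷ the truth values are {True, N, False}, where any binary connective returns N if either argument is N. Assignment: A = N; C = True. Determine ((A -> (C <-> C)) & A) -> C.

C <-> C = True <-> True = True
A -> (C <-> C) = N -> True = N
(A -> (C <-> C)) & A = N & N = N
((A -> (C <-> C)) & A) -> C = N -> True = N

N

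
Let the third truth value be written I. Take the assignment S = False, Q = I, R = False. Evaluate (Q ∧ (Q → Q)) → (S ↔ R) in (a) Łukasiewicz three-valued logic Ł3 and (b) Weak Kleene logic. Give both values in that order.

True; I

In Łukasiewicz three-valued logic Ł3: Q → Q = I → I = True
Q ∧ (Q → Q) = I ∧ True = I
S ↔ R = False ↔ False = True
(Q ∧ (Q → Q)) → (S ↔ R) = I → True = True
In Weak Kleene logic: Q → Q = I → I = I  [any arg is the third value ⇒ result is the third value]
Q ∧ (Q → Q) = I ∧ I = I
S ↔ R = False ↔ False = True
(Q ∧ (Q → Q)) → (S ↔ R) = I → True = I
They differ because Łukasiewicz three-valued logic Ł3 and Weak Kleene logic treat I differently under the binary connectives.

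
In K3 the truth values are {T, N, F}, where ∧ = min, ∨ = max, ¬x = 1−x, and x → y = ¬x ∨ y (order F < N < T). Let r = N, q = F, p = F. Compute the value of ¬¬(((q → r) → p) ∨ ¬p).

q → r = F → N = T  [¬F ∨ N]
(q → r) → p = T → F = F
¬p = ¬F = T
((q → r) → p) ∨ ¬p = F ∨ T = T
¬(((q → r) → p) ∨ ¬p) = ¬T = F
¬¬(((q → r) → p) ∨ ¬p) = ¬F = T

T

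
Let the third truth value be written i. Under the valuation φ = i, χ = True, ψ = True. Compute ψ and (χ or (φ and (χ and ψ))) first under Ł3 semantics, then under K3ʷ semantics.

In Ł3: χ and ψ = True and True = True
φ and (χ and ψ) = i and True = i
χ or (φ and (χ and ψ)) = True or i = True
ψ and (χ or (φ and (χ and ψ))) = True and True = True
In K3ʷ: χ and ψ = True and True = True
φ and (χ and ψ) = i and True = i
χ or (φ and (χ and ψ)) = True or i = i
ψ and (χ or (φ and (χ and ψ))) = True and i = i
They differ because Ł3 and K3ʷ treat i differently under the binary connectives.

True; i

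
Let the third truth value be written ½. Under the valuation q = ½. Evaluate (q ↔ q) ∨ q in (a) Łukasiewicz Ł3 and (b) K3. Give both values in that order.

In Łukasiewicz Ł3: q ↔ q = ½ ↔ ½ = True
(q ↔ q) ∨ q = True ∨ ½ = True
In K3: q ↔ q = ½ ↔ ½ = ½
(q ↔ q) ∨ q = ½ ∨ ½ = ½
They differ because Łukasiewicz Ł3 and K3 treat ½ differently under implication.

True; ½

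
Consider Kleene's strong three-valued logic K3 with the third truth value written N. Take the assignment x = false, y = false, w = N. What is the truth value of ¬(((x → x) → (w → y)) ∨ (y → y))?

x → x = false → false = true
w → y = N → false = N
(x → x) → (w → y) = true → N = N
y → y = false → false = true
((x → x) → (w → y)) ∨ (y → y) = N ∨ true = true
¬(((x → x) → (w → y)) ∨ (y → y)) = ¬true = false

false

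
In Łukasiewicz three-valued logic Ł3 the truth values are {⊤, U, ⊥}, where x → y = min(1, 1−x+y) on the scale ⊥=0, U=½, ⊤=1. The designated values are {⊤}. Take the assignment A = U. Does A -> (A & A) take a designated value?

Yes

A & A = U & U = U
A -> (A & A) = U -> U = ⊤
⊤ ∈ {⊤}.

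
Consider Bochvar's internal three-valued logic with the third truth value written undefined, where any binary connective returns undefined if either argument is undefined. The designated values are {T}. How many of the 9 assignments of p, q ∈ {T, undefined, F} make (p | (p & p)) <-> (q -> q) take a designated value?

Designated under: (p=T, q=T); (p=T, q=F).

2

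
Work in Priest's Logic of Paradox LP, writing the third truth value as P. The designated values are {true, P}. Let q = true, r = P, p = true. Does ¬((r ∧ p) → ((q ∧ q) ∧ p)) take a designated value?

No

r ∧ p = P ∧ true = P
q ∧ q = true ∧ true = true
(q ∧ q) ∧ p = true ∧ true = true
(r ∧ p) → ((q ∧ q) ∧ p) = P → true = true
¬((r ∧ p) → ((q ∧ q) ∧ p)) = ¬true = false
false ∉ {true, P}.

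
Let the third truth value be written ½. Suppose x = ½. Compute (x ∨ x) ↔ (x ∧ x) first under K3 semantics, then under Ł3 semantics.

In K3: x ∨ x = ½ ∨ ½ = ½
x ∧ x = ½ ∧ ½ = ½
(x ∨ x) ↔ (x ∧ x) = ½ ↔ ½ = ½
In Ł3: x ∨ x = ½ ∨ ½ = ½
x ∧ x = ½ ∧ ½ = ½
(x ∨ x) ↔ (x ∧ x) = ½ ↔ ½ = true
They differ because K3 and Ł3 treat ½ differently under implication.

½; true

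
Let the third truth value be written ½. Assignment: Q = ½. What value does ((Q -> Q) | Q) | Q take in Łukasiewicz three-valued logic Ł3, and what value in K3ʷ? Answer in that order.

In Łukasiewicz three-valued logic Ł3: Q -> Q = ½ -> ½ = true  [min(1, 1−½+½)]
(Q -> Q) | Q = true | ½ = true
((Q -> Q) | Q) | Q = true | ½ = true
In K3ʷ: Q -> Q = ½ -> ½ = ½  [any arg is the third value ⇒ result is the third value]
(Q -> Q) | Q = ½ | ½ = ½
((Q -> Q) | Q) | Q = ½ | ½ = ½
They differ because Łukasiewicz three-valued logic Ł3 and K3ʷ treat ½ differently under the binary connectives.

true; ½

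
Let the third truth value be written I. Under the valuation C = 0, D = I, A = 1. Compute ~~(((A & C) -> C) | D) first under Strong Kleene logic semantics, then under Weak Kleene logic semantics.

In Strong Kleene logic: A & C = 1 & 0 = 0
(A & C) -> C = 0 -> 0 = 1
((A & C) -> C) | D = 1 | I = 1
~(((A & C) -> C) | D) = ~1 = 0
~~(((A & C) -> C) | D) = ~0 = 1
In Weak Kleene logic: A & C = 1 & 0 = 0
(A & C) -> C = 0 -> 0 = 1
((A & C) -> C) | D = 1 | I = I
~(((A & C) -> C) | D) = ~I = I
~~(((A & C) -> C) | D) = ~I = I
They differ because Strong Kleene logic and Weak Kleene logic treat I differently under the binary connectives.

1; I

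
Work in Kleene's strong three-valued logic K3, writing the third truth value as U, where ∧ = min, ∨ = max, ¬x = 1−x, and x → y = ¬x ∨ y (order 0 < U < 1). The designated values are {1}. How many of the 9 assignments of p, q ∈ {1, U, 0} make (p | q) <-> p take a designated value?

4

Designated under: (p=1, q=1); (p=1, q=U); (p=1, q=0); (p=0, q=0).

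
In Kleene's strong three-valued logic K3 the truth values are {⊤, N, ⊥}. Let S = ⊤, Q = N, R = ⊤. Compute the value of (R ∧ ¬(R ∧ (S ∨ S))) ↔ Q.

S ∨ S = ⊤ ∨ ⊤ = ⊤
R ∧ (S ∨ S) = ⊤ ∧ ⊤ = ⊤
¬(R ∧ (S ∨ S)) = ¬⊤ = ⊥
R ∧ ¬(R ∧ (S ∨ S)) = ⊤ ∧ ⊥ = ⊥
(R ∧ ¬(R ∧ (S ∨ S))) ↔ Q = ⊥ ↔ N = N

N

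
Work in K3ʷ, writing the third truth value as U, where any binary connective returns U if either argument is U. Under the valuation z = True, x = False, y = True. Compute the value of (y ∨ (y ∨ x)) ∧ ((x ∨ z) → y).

y ∨ x = True ∨ False = True
y ∨ (y ∨ x) = True ∨ True = True
x ∨ z = False ∨ True = True
(x ∨ z) → y = True → True = True
(y ∨ (y ∨ x)) ∧ ((x ∨ z) → y) = True ∧ True = True

True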